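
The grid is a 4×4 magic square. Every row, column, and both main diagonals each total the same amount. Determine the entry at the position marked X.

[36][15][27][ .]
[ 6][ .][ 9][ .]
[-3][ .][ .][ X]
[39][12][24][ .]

33

Column 1 is complete and sums to 78; that is the magic constant.
Row 1 must total 78; the given cells sum to 78, so (1,4) = 0.
Using row 4: 39 + 12 + 24 + ? → (4,4) = 78 − 75 = 3.
The remaining cell in column 3 is (3,3) = 78 − 60 = 18.
Main diagonal needs 78; the known cells sum to 57, so (2,2) = 21.
Using anti-diagonal: 0 + 9 + 39 + ? → (3,2) = 78 − 48 = 30.
Row 2 needs 78; the known cells sum to 36, so (2,4) = 42.
The remaining cell in row 3 is (3,4) = 78 − 45 = 33.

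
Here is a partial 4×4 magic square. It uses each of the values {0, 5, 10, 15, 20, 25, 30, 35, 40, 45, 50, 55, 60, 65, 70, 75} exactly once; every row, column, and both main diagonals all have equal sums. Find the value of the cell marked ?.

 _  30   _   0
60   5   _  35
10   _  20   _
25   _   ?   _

The 16 entries sum to 600, so each line sums to 600/4 = 150.
Row 2 must total 150; the given cells sum to 100, so (2,3) = 50.
The remaining cell in column 1 is (1,1) = 150 − 95 = 55.
Using main diagonal: 55 + 5 + 20 + ? → (4,4) = 150 − 80 = 70.
From anti-diagonal, 150 − (0 + 50 + 25) gives (3,2) = 75.
Row 1 must total 150; the given cells sum to 85, so (1,3) = 65.
Row 3 needs 150; the known cells sum to 105, so (3,4) = 45.
Column 2 must total 150; the given cells sum to 110, so (4,2) = 40.
The remaining cell in column 3 is (4,3) = 150 − 135 = 15.

15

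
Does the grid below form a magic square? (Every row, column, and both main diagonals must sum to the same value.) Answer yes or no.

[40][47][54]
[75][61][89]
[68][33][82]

No — row 2 sums to 225 but row 3 sums to 183.

Row 1: 40 + 47 + 54 = 141.
Row 2: 75 + 61 + 89 = 225.
Row 3: 68 + 33 + 82 = 183.
Column 1: 40 + 75 + 68 = 183.
Column 2: 47 + 61 + 33 = 141.
Column 3: 54 + 89 + 82 = 225.
Main diagonal: 40 + 61 + 82 = 183.
Anti-diagonal: 54 + 61 + 68 = 183.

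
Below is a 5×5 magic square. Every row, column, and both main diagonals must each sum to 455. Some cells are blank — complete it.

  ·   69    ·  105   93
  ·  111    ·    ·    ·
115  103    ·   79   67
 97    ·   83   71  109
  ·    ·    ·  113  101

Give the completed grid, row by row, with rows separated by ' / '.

Row 3: 115 + 103 + 79 + 67 + ? = 455, so (3,3) = 91.
Row 4 must total 455; the given cells sum to 360, so (4,2) = 95.
From column 2, 455 − (69 + 111 + 103 + 95) gives (5,2) = 77.
The remaining cell in column 4 is (2,4) = 455 − 368 = 87.
The remaining cell in column 5 is (2,5) = 455 − 370 = 85.
Using main diagonal: 111 + 91 + 71 + 101 + ? → (1,1) = 455 − 374 = 81.
Using anti-diagonal: 93 + 87 + 91 + 95 + ? → (5,1) = 455 − 366 = 89.
Row 1 must total 455; the given cells sum to 348, so (1,3) = 107.
The remaining cell in row 5 is (5,3) = 455 − 380 = 75.
From column 1, 455 − (81 + 115 + 97 + 89) gives (2,1) = 73.
Column 3 needs 455; the known cells sum to 356, so (2,3) = 99.

81 69 107 105 93 / 73 111 99 87 85 / 115 103 91 79 67 / 97 95 83 71 109 / 89 77 75 113 101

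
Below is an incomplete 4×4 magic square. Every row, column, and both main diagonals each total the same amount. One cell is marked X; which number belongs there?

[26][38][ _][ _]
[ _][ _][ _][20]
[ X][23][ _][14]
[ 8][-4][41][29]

35

Row 4 is complete and sums to 74; that is the magic constant.
Using column 2: 38 + 23 + (-4) + ? → (2,2) = 74 − 57 = 17.
Column 4 must total 74; the given cells sum to 63, so (1,4) = 11.
From main diagonal, 74 − (26 + 17 + 29) gives (3,3) = 2.
Anti-diagonal: 11 + 23 + 8 + ? = 74, so (2,3) = 32.
Row 1 must total 74; the given cells sum to 75, so (1,3) = -1.
From row 2, 74 − (17 + 32 + 20) gives (2,1) = 5.
From row 3, 74 − (23 + 2 + 14) gives (3,1) = 35.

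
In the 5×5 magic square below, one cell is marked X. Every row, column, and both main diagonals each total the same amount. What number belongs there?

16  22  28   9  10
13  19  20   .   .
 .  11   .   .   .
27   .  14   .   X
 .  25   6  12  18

Row 1 is complete and sums to 85; that is the magic constant.
Row 5 needs 85; the known cells sum to 61, so (5,1) = 24.
Column 1 needs 85; the known cells sum to 80, so (3,1) = 5.
Column 2 must total 85; the given cells sum to 77, so (4,2) = 8.
From column 3, 85 − (28 + 20 + 14 + 6) gives (3,3) = 17.
From main diagonal, 85 − (16 + 19 + 17 + 18) gives (4,4) = 15.
The remaining cell in anti-diagonal is (2,4) = 85 − 59 = 26.
Using row 2: 13 + 19 + 20 + 26 + ? → (2,5) = 85 − 78 = 7.
Using row 4: 27 + 8 + 14 + 15 + ? → (4,5) = 85 − 64 = 21.

21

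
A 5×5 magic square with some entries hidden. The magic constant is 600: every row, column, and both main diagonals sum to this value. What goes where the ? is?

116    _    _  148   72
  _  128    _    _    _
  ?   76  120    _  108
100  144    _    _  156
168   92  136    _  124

132

The remaining cell in row 5 is (5,4) = 600 − 520 = 80.
Column 2: 128 + 76 + 144 + 92 + ? = 600, so (1,2) = 160.
Column 5 must total 600; the given cells sum to 460, so (2,5) = 140.
The remaining cell in main diagonal is (4,4) = 600 − 488 = 112.
Anti-diagonal: 72 + 120 + 144 + 168 + ? = 600, so (2,4) = 96.
From row 1, 600 − (116 + 160 + 148 + 72) gives (1,3) = 104.
The remaining cell in row 4 is (4,3) = 600 − 512 = 88.
The remaining cell in column 3 is (2,3) = 600 − 448 = 152.
From column 4, 600 − (148 + 96 + 112 + 80) gives (3,4) = 164.
Row 2: 128 + 152 + 96 + 140 + ? = 600, so (2,1) = 84.
Row 3 needs 600; the known cells sum to 468, so (3,1) = 132.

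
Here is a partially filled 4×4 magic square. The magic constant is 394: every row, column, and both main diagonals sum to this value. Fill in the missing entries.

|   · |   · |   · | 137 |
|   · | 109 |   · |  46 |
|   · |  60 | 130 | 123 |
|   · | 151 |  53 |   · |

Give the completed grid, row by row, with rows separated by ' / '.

67 74 116 137 / 144 109 95 46 / 81 60 130 123 / 102 151 53 88

Row 3 needs 394; the known cells sum to 313, so (3,1) = 81.
Using column 2: 109 + 60 + 151 + ? → (1,2) = 394 − 320 = 74.
Column 4 needs 394; the known cells sum to 306, so (4,4) = 88.
Main diagonal needs 394; the known cells sum to 327, so (1,1) = 67.
Using row 1: 67 + 74 + 137 + ? → (1,3) = 394 − 278 = 116.
Row 4 must total 394; the given cells sum to 292, so (4,1) = 102.
Column 1: 67 + 81 + 102 + ? = 394, so (2,1) = 144.
The remaining cell in column 3 is (2,3) = 394 − 299 = 95.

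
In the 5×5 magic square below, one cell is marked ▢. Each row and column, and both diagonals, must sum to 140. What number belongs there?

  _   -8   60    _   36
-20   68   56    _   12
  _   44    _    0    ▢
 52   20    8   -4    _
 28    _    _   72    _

-12

The remaining cell in row 2 is (2,4) = 140 − 116 = 24.
From row 4, 140 − (52 + 20 + 8 + (-4)) gives (4,5) = 64.
Using column 2: -8 + 68 + 44 + 20 + ? → (5,2) = 140 − 124 = 16.
The remaining cell in column 4 is (1,4) = 140 − 92 = 48.
Anti-diagonal: 36 + 24 + 20 + 28 + ? = 140, so (3,3) = 32.
The remaining cell in row 1 is (1,1) = 140 − 136 = 4.
Column 1 must total 140; the given cells sum to 64, so (3,1) = 76.
Using column 3: 60 + 56 + 32 + 8 + ? → (5,3) = 140 − 156 = -16.
From main diagonal, 140 − (4 + 68 + 32 + (-4)) gives (5,5) = 40.
The remaining cell in row 3 is (3,5) = 140 − 152 = -12.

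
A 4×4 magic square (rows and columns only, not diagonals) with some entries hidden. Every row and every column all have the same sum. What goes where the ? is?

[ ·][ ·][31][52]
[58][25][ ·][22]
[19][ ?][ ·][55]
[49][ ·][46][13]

40

Column 4 is complete and sums to 142; that is the magic constant.
From row 2, 142 − (58 + 25 + 22) gives (2,3) = 37.
Row 4: 49 + 46 + 13 + ? = 142, so (4,2) = 34.
Column 1: 58 + 19 + 49 + ? = 142, so (1,1) = 16.
The remaining cell in column 3 is (3,3) = 142 − 114 = 28.
Using row 1: 16 + 31 + 52 + ? → (1,2) = 142 − 99 = 43.
From row 3, 142 − (19 + 28 + 55) gives (3,2) = 40.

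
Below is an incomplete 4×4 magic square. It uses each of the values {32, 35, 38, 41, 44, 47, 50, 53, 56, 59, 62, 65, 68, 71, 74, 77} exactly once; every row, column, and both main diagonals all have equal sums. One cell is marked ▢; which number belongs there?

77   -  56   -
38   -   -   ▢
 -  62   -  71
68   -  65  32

The 16 entries sum to 872, so each line sums to 872/4 = 218.
Row 4: 68 + 65 + 32 + ? = 218, so (4,2) = 53.
Column 1: 77 + 38 + 68 + ? = 218, so (3,1) = 35.
Row 3: 35 + 62 + 71 + ? = 218, so (3,3) = 50.
Column 3: 56 + 50 + 65 + ? = 218, so (2,3) = 47.
Main diagonal needs 218; the known cells sum to 159, so (2,2) = 59.
Anti-diagonal must total 218; the given cells sum to 177, so (1,4) = 41.
Row 1 must total 218; the given cells sum to 174, so (1,2) = 44.
The remaining cell in row 2 is (2,4) = 218 − 144 = 74.

74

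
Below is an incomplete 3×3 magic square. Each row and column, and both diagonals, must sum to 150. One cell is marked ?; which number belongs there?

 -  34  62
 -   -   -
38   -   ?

46

The remaining cell in row 1 is (1,1) = 150 − 96 = 54.
Using column 1: 54 + 38 + ? → (2,1) = 150 − 92 = 58.
From anti-diagonal, 150 − (62 + 38) gives (2,2) = 50.
Row 2: 58 + 50 + ? = 150, so (2,3) = 42.
From column 2, 150 − (34 + 50) gives (3,2) = 66.
Column 3 needs 150; the known cells sum to 104, so (3,3) = 46.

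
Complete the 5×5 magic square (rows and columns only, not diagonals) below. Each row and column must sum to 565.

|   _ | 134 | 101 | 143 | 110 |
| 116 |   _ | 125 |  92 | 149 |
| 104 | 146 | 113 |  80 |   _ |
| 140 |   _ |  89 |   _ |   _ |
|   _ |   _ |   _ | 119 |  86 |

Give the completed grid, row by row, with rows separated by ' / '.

Row 1: 134 + 101 + 143 + 110 + ? = 565, so (1,1) = 77.
Row 2 must total 565; the given cells sum to 482, so (2,2) = 83.
The remaining cell in row 3 is (3,5) = 565 − 443 = 122.
Column 1 must total 565; the given cells sum to 437, so (5,1) = 128.
The remaining cell in column 3 is (5,3) = 565 − 428 = 137.
Using column 4: 143 + 92 + 80 + 119 + ? → (4,4) = 565 − 434 = 131.
The remaining cell in column 5 is (4,5) = 565 − 467 = 98.
Row 4 must total 565; the given cells sum to 458, so (4,2) = 107.
Using row 5: 128 + 137 + 119 + 86 + ? → (5,2) = 565 − 470 = 95.

77 134 101 143 110 / 116 83 125 92 149 / 104 146 113 80 122 / 140 107 89 131 98 / 128 95 137 119 86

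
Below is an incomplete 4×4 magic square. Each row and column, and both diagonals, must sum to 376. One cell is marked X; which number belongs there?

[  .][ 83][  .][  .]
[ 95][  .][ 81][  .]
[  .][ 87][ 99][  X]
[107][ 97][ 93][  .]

Using row 4: 107 + 97 + 93 + ? → (4,4) = 376 − 297 = 79.
Column 2 must total 376; the given cells sum to 267, so (2,2) = 109.
From column 3, 376 − (81 + 99 + 93) gives (1,3) = 103.
Main diagonal must total 376; the given cells sum to 287, so (1,1) = 89.
Anti-diagonal needs 376; the known cells sum to 275, so (1,4) = 101.
Row 2 must total 376; the given cells sum to 285, so (2,4) = 91.
Column 1 needs 376; the known cells sum to 291, so (3,1) = 85.
The remaining cell in column 4 is (3,4) = 376 − 271 = 105.

105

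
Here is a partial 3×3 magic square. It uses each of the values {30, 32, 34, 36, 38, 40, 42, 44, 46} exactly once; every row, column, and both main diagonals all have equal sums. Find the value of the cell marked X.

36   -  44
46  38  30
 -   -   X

40

The 9 entries sum to 342, so each line sums to 342/3 = 114.
Using row 1: 36 + 44 + ? → (1,2) = 114 − 80 = 34.
Column 1 must total 114; the given cells sum to 82, so (3,1) = 32.
Column 2 must total 114; the given cells sum to 72, so (3,2) = 42.
The remaining cell in column 3 is (3,3) = 114 − 74 = 40.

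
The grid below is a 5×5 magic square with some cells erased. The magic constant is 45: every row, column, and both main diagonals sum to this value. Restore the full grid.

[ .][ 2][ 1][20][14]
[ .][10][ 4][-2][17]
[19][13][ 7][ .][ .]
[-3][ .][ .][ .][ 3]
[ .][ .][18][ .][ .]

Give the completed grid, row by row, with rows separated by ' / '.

Using row 1: 2 + 1 + 20 + 14 + ? → (1,1) = 45 − 37 = 8.
Using row 2: 10 + 4 + (-2) + 17 + ? → (2,1) = 45 − 29 = 16.
Column 1 must total 45; the given cells sum to 40, so (5,1) = 5.
From column 3, 45 − (1 + 4 + 7 + 18) gives (4,3) = 15.
The remaining cell in anti-diagonal is (4,2) = 45 − 24 = 21.
The remaining cell in row 4 is (4,4) = 45 − 36 = 9.
The remaining cell in column 2 is (5,2) = 45 − 46 = -1.
Using main diagonal: 8 + 10 + 7 + 9 + ? → (5,5) = 45 − 34 = 11.
Row 5 must total 45; the given cells sum to 33, so (5,4) = 12.
Column 4: 20 + (-2) + 9 + 12 + ? = 45, so (3,4) = 6.
The remaining cell in column 5 is (3,5) = 45 − 45 = 0.

8 2 1 20 14 / 16 10 4 -2 17 / 19 13 7 6 0 / -3 21 15 9 3 / 5 -1 18 12 11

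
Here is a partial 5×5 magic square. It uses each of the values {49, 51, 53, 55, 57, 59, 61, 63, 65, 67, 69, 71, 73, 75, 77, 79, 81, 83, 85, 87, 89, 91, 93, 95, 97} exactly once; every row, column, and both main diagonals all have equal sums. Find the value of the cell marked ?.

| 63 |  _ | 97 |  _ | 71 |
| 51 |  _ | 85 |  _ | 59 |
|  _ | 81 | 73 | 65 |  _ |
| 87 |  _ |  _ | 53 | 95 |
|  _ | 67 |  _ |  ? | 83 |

91

The 25 entries sum to 1825, so each line sums to 1825/5 = 365.
Using column 5: 71 + 59 + 95 + 83 + ? → (3,5) = 365 − 308 = 57.
Main diagonal must total 365; the given cells sum to 272, so (2,2) = 93.
Row 2: 51 + 93 + 85 + 59 + ? = 365, so (2,4) = 77.
Row 3 needs 365; the known cells sum to 276, so (3,1) = 89.
The remaining cell in column 1 is (5,1) = 365 − 290 = 75.
Anti-diagonal must total 365; the given cells sum to 296, so (4,2) = 69.
Row 4 needs 365; the known cells sum to 304, so (4,3) = 61.
The remaining cell in column 2 is (1,2) = 365 − 310 = 55.
Using column 3: 97 + 85 + 73 + 61 + ? → (5,3) = 365 − 316 = 49.
Row 1 needs 365; the known cells sum to 286, so (1,4) = 79.
Row 5: 75 + 67 + 49 + 83 + ? = 365, so (5,4) = 91.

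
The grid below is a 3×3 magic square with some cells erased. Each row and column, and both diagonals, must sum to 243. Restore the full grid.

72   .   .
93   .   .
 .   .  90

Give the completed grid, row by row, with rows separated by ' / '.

72 87 84 / 93 81 69 / 78 75 90

Column 1: 72 + 93 + ? = 243, so (3,1) = 78.
Main diagonal must total 243; the given cells sum to 162, so (2,2) = 81.
Anti-diagonal must total 243; the given cells sum to 159, so (1,3) = 84.
Row 1 needs 243; the known cells sum to 156, so (1,2) = 87.
Row 2 must total 243; the given cells sum to 174, so (2,3) = 69.
The remaining cell in row 3 is (3,2) = 243 − 168 = 75.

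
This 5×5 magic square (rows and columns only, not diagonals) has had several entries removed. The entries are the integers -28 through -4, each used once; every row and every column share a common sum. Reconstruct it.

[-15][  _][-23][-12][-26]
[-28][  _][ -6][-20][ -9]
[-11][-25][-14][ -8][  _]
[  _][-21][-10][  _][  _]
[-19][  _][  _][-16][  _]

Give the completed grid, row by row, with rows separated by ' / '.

The entries are -28 through -4, which sum to -400, so each line sums to -400/5 = -80.
Row 1 needs -80; the known cells sum to -76, so (1,2) = -4.
Row 2 must total -80; the given cells sum to -63, so (2,2) = -17.
Row 3: -11 + (-25) + (-14) + (-8) + ? = -80, so (3,5) = -22.
Column 1: -15 + (-28) + (-11) + (-19) + ? = -80, so (4,1) = -7.
Using column 2: -4 + (-17) + (-25) + (-21) + ? → (5,2) = -80 − (-67) = -13.
Column 3 must total -80; the given cells sum to -53, so (5,3) = -27.
Column 4 needs -80; the known cells sum to -56, so (4,4) = -24.
Row 4 needs -80; the known cells sum to -62, so (4,5) = -18.
Row 5 must total -80; the given cells sum to -75, so (5,5) = -5.

-15 -4 -23 -12 -26 / -28 -17 -6 -20 -9 / -11 -25 -14 -8 -22 / -7 -21 -10 -24 -18 / -19 -13 -27 -16 -5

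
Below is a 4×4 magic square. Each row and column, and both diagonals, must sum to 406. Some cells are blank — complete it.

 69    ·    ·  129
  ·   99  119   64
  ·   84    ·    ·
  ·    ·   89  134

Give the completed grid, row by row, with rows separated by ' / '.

69 114 94 129 / 124 99 119 64 / 139 84 104 79 / 74 109 89 134

Row 2 needs 406; the known cells sum to 282, so (2,1) = 124.
Column 4 must total 406; the given cells sum to 327, so (3,4) = 79.
From main diagonal, 406 − (69 + 99 + 134) gives (3,3) = 104.
Anti-diagonal must total 406; the given cells sum to 332, so (4,1) = 74.
The remaining cell in row 3 is (3,1) = 406 − 267 = 139.
From row 4, 406 − (74 + 89 + 134) gives (4,2) = 109.
Using column 2: 99 + 84 + 109 + ? → (1,2) = 406 − 292 = 114.
Column 3: 119 + 104 + 89 + ? = 406, so (1,3) = 94.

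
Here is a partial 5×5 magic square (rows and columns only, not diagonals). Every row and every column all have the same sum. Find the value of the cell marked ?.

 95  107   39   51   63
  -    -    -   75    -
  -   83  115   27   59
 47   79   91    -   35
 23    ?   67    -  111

Row 1 is complete and sums to 355; that is the magic constant.
Row 3 needs 355; the known cells sum to 284, so (3,1) = 71.
Row 4 must total 355; the given cells sum to 252, so (4,4) = 103.
From column 1, 355 − (95 + 71 + 47 + 23) gives (2,1) = 119.
Column 3 must total 355; the given cells sum to 312, so (2,3) = 43.
Column 4: 51 + 75 + 27 + 103 + ? = 355, so (5,4) = 99.
Column 5 needs 355; the known cells sum to 268, so (2,5) = 87.
Using row 2: 119 + 43 + 75 + 87 + ? → (2,2) = 355 − 324 = 31.
From row 5, 355 − (23 + 67 + 99 + 111) gives (5,2) = 55.

55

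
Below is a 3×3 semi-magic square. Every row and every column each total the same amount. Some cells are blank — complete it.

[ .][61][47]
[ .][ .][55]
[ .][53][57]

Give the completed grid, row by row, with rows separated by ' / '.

51 61 47 / 59 45 55 / 49 53 57

Column 3 is already complete: 47 + 55 + 57 = 159, so that is the magic constant.
The remaining cell in row 1 is (1,1) = 159 − 108 = 51.
Row 3 must total 159; the given cells sum to 110, so (3,1) = 49.
From column 1, 159 − (51 + 49) gives (2,1) = 59.
Column 2 needs 159; the known cells sum to 114, so (2,2) = 45.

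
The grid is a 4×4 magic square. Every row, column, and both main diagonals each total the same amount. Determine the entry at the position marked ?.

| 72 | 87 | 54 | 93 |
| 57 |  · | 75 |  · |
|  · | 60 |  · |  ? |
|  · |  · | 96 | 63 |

Row 1 is complete and sums to 306; that is the magic constant.
From column 3, 306 − (54 + 75 + 96) gives (3,3) = 81.
The remaining cell in main diagonal is (2,2) = 306 − 216 = 90.
The remaining cell in anti-diagonal is (4,1) = 306 − 228 = 78.
Row 2: 57 + 90 + 75 + ? = 306, so (2,4) = 84.
The remaining cell in row 4 is (4,2) = 306 − 237 = 69.
Using column 1: 72 + 57 + 78 + ? → (3,1) = 306 − 207 = 99.
Column 4 must total 306; the given cells sum to 240, so (3,4) = 66.

66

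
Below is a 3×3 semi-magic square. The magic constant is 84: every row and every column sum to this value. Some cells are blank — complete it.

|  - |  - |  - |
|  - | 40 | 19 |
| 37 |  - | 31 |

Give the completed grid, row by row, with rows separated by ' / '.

From row 2, 84 − (40 + 19) gives (2,1) = 25.
From row 3, 84 − (37 + 31) gives (3,2) = 16.
Column 1 needs 84; the known cells sum to 62, so (1,1) = 22.
Column 2 must total 84; the given cells sum to 56, so (1,2) = 28.
From column 3, 84 − (19 + 31) gives (1,3) = 34.

22 28 34 / 25 40 19 / 37 16 31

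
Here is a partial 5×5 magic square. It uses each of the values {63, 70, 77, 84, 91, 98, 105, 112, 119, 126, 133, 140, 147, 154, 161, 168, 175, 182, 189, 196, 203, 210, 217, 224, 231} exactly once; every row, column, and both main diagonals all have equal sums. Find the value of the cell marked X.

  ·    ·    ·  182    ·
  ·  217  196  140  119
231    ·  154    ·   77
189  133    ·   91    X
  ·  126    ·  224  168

210

The 25 entries sum to 3675, so each line sums to 3675/5 = 735.
The remaining cell in row 2 is (2,1) = 735 − 672 = 63.
Column 4 must total 735; the given cells sum to 637, so (3,4) = 98.
Using main diagonal: 217 + 154 + 91 + 168 + ? → (1,1) = 735 − 630 = 105.
Using row 3: 231 + 154 + 98 + 77 + ? → (3,2) = 735 − 560 = 175.
Column 1: 105 + 63 + 231 + 189 + ? = 735, so (5,1) = 147.
Column 2 needs 735; the known cells sum to 651, so (1,2) = 84.
Anti-diagonal must total 735; the given cells sum to 574, so (1,5) = 161.
Row 1 needs 735; the known cells sum to 532, so (1,3) = 203.
Row 5 needs 735; the known cells sum to 665, so (5,3) = 70.
Column 3: 203 + 196 + 154 + 70 + ? = 735, so (4,3) = 112.
Column 5 needs 735; the known cells sum to 525, so (4,5) = 210.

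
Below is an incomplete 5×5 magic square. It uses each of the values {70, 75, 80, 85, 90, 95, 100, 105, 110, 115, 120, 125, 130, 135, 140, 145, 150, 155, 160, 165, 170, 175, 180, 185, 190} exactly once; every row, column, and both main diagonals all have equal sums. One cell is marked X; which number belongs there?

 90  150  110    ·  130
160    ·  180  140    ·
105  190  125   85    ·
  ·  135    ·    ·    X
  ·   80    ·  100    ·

The 25 entries sum to 3250, so each line sums to 3250/5 = 650.
The remaining cell in row 1 is (1,4) = 650 − 480 = 170.
From row 3, 650 − (105 + 190 + 125 + 85) gives (3,5) = 145.
Column 2 must total 650; the given cells sum to 555, so (2,2) = 95.
Column 4: 170 + 140 + 85 + 100 + ? = 650, so (4,4) = 155.
Main diagonal must total 650; the given cells sum to 465, so (5,5) = 185.
Using anti-diagonal: 130 + 140 + 125 + 135 + ? → (5,1) = 650 − 530 = 120.
Row 2 needs 650; the known cells sum to 575, so (2,5) = 75.
Row 5 needs 650; the known cells sum to 485, so (5,3) = 165.
Column 1 must total 650; the given cells sum to 475, so (4,1) = 175.
Column 3 must total 650; the given cells sum to 580, so (4,3) = 70.
Column 5 must total 650; the given cells sum to 535, so (4,5) = 115.

115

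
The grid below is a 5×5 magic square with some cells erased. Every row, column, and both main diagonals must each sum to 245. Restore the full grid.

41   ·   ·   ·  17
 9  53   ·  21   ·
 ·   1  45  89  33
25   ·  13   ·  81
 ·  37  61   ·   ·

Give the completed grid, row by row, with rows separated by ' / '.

41 85 29 73 17 / 9 53 97 21 65 / 77 1 45 89 33 / 25 69 13 57 81 / 93 37 61 5 49

Row 3: 1 + 45 + 89 + 33 + ? = 245, so (3,1) = 77.
Column 1 needs 245; the known cells sum to 152, so (5,1) = 93.
From anti-diagonal, 245 − (17 + 21 + 45 + 93) gives (4,2) = 69.
Row 4 needs 245; the known cells sum to 188, so (4,4) = 57.
The remaining cell in column 2 is (1,2) = 245 − 160 = 85.
Using main diagonal: 41 + 53 + 45 + 57 + ? → (5,5) = 245 − 196 = 49.
The remaining cell in row 5 is (5,4) = 245 − 240 = 5.
From column 4, 245 − (21 + 89 + 57 + 5) gives (1,4) = 73.
Using column 5: 17 + 33 + 81 + 49 + ? → (2,5) = 245 − 180 = 65.
Row 1 must total 245; the given cells sum to 216, so (1,3) = 29.
The remaining cell in row 2 is (2,3) = 245 − 148 = 97.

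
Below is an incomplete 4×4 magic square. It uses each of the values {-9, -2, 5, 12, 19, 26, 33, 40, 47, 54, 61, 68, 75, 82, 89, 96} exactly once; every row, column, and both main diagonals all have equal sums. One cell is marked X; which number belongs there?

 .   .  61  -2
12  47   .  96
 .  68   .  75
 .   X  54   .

The 16 entries sum to 696, so each line sums to 696/4 = 174.
Row 2 must total 174; the given cells sum to 155, so (2,3) = 19.
The remaining cell in column 3 is (3,3) = 174 − 134 = 40.
Column 4 needs 174; the known cells sum to 169, so (4,4) = 5.
Main diagonal needs 174; the known cells sum to 92, so (1,1) = 82.
From anti-diagonal, 174 − (-2 + 19 + 68) gives (4,1) = 89.
The remaining cell in row 1 is (1,2) = 174 − 141 = 33.
Row 3: 68 + 40 + 75 + ? = 174, so (3,1) = -9.
Row 4: 89 + 54 + 5 + ? = 174, so (4,2) = 26.

26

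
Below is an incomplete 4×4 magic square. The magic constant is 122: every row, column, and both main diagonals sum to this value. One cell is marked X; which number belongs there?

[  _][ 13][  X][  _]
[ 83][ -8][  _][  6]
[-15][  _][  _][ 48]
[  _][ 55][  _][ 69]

From row 2, 122 − (83 + (-8) + 6) gives (2,3) = 41.
Using column 2: 13 + (-8) + 55 + ? → (3,2) = 122 − 60 = 62.
Column 4 must total 122; the given cells sum to 123, so (1,4) = -1.
Anti-diagonal must total 122; the given cells sum to 102, so (4,1) = 20.
The remaining cell in row 3 is (3,3) = 122 − 95 = 27.
Row 4: 20 + 55 + 69 + ? = 122, so (4,3) = -22.
Column 1 needs 122; the known cells sum to 88, so (1,1) = 34.
From column 3, 122 − (41 + 27 + (-22)) gives (1,3) = 76.

76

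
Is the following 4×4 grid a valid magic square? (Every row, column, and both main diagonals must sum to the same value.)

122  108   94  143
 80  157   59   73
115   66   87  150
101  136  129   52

No — column 4 sums to 418 but row 2 sums to 369.

Row 1: 122 + 108 + 94 + 143 = 467.
Row 2: 80 + 157 + 59 + 73 = 369.
Row 3: 115 + 66 + 87 + 150 = 418.
Row 4: 101 + 136 + 129 + 52 = 418.
Column 1: 122 + 80 + 115 + 101 = 418.
Column 2: 108 + 157 + 66 + 136 = 467.
Column 3: 94 + 59 + 87 + 129 = 369.
Column 4: 143 + 73 + 150 + 52 = 418.
Main diagonal: 122 + 157 + 87 + 52 = 418.
Anti-diagonal: 143 + 59 + 66 + 101 = 369.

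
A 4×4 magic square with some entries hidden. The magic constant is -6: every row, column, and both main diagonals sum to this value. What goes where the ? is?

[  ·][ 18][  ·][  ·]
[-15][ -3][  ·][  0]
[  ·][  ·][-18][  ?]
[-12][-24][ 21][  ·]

-6

From row 2, -6 − (-15 + (-3) + 0) gives (2,3) = 12.
From row 4, -6 − (-12 + (-24) + 21) gives (4,4) = 9.
The remaining cell in column 2 is (3,2) = -6 − (-9) = 3.
Using column 3: 12 + (-18) + 21 + ? → (1,3) = -6 − 15 = -21.
The remaining cell in main diagonal is (1,1) = -6 − (-12) = 6.
From anti-diagonal, -6 − (12 + 3 + (-12)) gives (1,4) = -9.
Column 1 needs -6; the known cells sum to -21, so (3,1) = 15.
Column 4: -9 + 0 + 9 + ? = -6, so (3,4) = -6.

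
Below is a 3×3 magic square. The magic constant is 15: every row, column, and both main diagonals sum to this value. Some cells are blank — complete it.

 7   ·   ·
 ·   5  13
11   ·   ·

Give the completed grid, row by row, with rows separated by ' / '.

7 9 -1 / -3 5 13 / 11 1 3

Row 2: 5 + 13 + ? = 15, so (2,1) = -3.
Main diagonal: 7 + 5 + ? = 15, so (3,3) = 3.
Anti-diagonal needs 15; the known cells sum to 16, so (1,3) = -1.
The remaining cell in row 1 is (1,2) = 15 − 6 = 9.
Row 3 must total 15; the given cells sum to 14, so (3,2) = 1.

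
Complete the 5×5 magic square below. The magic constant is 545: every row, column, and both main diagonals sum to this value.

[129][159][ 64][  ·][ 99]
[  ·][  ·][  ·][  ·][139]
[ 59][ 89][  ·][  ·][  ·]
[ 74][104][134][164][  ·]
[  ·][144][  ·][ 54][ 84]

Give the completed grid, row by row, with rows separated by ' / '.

129 159 64 94 99 / 169 49 79 109 139 / 59 89 119 124 154 / 74 104 134 164 69 / 114 144 149 54 84

The remaining cell in row 1 is (1,4) = 545 − 451 = 94.
Row 4 must total 545; the given cells sum to 476, so (4,5) = 69.
The remaining cell in column 2 is (2,2) = 545 − 496 = 49.
Column 5 needs 545; the known cells sum to 391, so (3,5) = 154.
Main diagonal needs 545; the known cells sum to 426, so (3,3) = 119.
Row 3: 59 + 89 + 119 + 154 + ? = 545, so (3,4) = 124.
Column 4: 94 + 124 + 164 + 54 + ? = 545, so (2,4) = 109.
Anti-diagonal needs 545; the known cells sum to 431, so (5,1) = 114.
Row 5: 114 + 144 + 54 + 84 + ? = 545, so (5,3) = 149.
From column 1, 545 − (129 + 59 + 74 + 114) gives (2,1) = 169.
Column 3: 64 + 119 + 134 + 149 + ? = 545, so (2,3) = 79.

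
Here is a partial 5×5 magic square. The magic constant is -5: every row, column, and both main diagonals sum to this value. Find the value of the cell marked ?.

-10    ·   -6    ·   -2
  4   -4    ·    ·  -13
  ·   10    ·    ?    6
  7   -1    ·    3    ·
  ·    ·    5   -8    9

The remaining cell in column 5 is (4,5) = -5 − 0 = -5.
Main diagonal needs -5; the known cells sum to -2, so (3,3) = -3.
From row 4, -5 − (7 + (-1) + 3 + (-5)) gives (4,3) = -9.
Column 3 needs -5; the known cells sum to -13, so (2,3) = 8.
The remaining cell in row 2 is (2,4) = -5 − (-5) = 0.
Using anti-diagonal: -2 + 0 + (-3) + (-1) + ? → (5,1) = -5 − (-6) = 1.
Row 5: 1 + 5 + (-8) + 9 + ? = -5, so (5,2) = -12.
From column 1, -5 − (-10 + 4 + 7 + 1) gives (3,1) = -7.
The remaining cell in column 2 is (1,2) = -5 − (-7) = 2.
The remaining cell in row 1 is (1,4) = -5 − (-16) = 11.
Row 3 needs -5; the known cells sum to 6, so (3,4) = -11.

-11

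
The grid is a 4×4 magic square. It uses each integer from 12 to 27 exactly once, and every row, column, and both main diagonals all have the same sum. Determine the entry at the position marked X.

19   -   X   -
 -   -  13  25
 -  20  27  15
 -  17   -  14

12

The entries are 12 through 27, which sum to 312, so each line sums to 312/4 = 78.
Using row 3: 20 + 27 + 15 + ? → (3,1) = 78 − 62 = 16.
Column 4 needs 78; the known cells sum to 54, so (1,4) = 24.
Main diagonal needs 78; the known cells sum to 60, so (2,2) = 18.
Using anti-diagonal: 24 + 13 + 20 + ? → (4,1) = 78 − 57 = 21.
From row 2, 78 − (18 + 13 + 25) gives (2,1) = 22.
Row 4 needs 78; the known cells sum to 52, so (4,3) = 26.
Column 2 needs 78; the known cells sum to 55, so (1,2) = 23.
Using column 3: 13 + 27 + 26 + ? → (1,3) = 78 − 66 = 12.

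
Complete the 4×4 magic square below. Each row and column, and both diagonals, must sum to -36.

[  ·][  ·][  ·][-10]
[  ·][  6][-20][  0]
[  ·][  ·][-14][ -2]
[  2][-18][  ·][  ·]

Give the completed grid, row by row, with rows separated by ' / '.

-4 -16 -6 -10 / -22 6 -20 0 / -12 -8 -14 -2 / 2 -18 4 -24

The remaining cell in row 2 is (2,1) = -36 − (-14) = -22.
Column 4: -10 + 0 + (-2) + ? = -36, so (4,4) = -24.
Main diagonal must total -36; the given cells sum to -32, so (1,1) = -4.
Anti-diagonal needs -36; the known cells sum to -28, so (3,2) = -8.
Using row 3: -8 + (-14) + (-2) + ? → (3,1) = -36 − (-24) = -12.
Row 4: 2 + (-18) + (-24) + ? = -36, so (4,3) = 4.
From column 2, -36 − (6 + (-8) + (-18)) gives (1,2) = -16.
Column 3 needs -36; the known cells sum to -30, so (1,3) = -6.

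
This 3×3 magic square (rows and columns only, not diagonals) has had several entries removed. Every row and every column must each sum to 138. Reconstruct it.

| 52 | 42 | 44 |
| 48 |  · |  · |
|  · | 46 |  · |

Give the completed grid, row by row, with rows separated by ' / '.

Using column 1: 52 + 48 + ? → (3,1) = 138 − 100 = 38.
Column 2: 42 + 46 + ? = 138, so (2,2) = 50.
The remaining cell in row 2 is (2,3) = 138 − 98 = 40.
Using row 3: 38 + 46 + ? → (3,3) = 138 − 84 = 54.

52 42 44 / 48 50 40 / 38 46 54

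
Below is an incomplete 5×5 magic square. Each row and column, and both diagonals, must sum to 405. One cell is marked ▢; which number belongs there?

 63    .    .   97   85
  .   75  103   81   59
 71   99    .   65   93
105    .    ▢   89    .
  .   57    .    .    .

61

Row 2 needs 405; the known cells sum to 318, so (2,1) = 87.
Row 3: 71 + 99 + 65 + 93 + ? = 405, so (3,3) = 77.
The remaining cell in column 1 is (5,1) = 405 − 326 = 79.
Column 4 must total 405; the given cells sum to 332, so (5,4) = 73.
Main diagonal: 63 + 75 + 77 + 89 + ? = 405, so (5,5) = 101.
Using anti-diagonal: 85 + 81 + 77 + 79 + ? → (4,2) = 405 − 322 = 83.
Row 5 must total 405; the given cells sum to 310, so (5,3) = 95.
From column 2, 405 − (75 + 99 + 83 + 57) gives (1,2) = 91.
Column 5 needs 405; the known cells sum to 338, so (4,5) = 67.
From row 1, 405 − (63 + 91 + 97 + 85) gives (1,3) = 69.
The remaining cell in row 4 is (4,3) = 405 − 344 = 61.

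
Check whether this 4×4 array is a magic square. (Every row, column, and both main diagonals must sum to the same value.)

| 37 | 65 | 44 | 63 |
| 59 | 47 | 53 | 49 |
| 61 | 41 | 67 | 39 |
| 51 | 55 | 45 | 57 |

Row 1: 37 + 65 + 44 + 63 = 209.
Row 2: 59 + 47 + 53 + 49 = 208.
Row 3: 61 + 41 + 67 + 39 = 208.
Row 4: 51 + 55 + 45 + 57 = 208.
Column 1: 37 + 59 + 61 + 51 = 208.
Column 2: 65 + 47 + 41 + 55 = 208.
Column 3: 44 + 53 + 67 + 45 = 209.
Column 4: 63 + 49 + 39 + 57 = 208.
Main diagonal: 37 + 47 + 67 + 57 = 208.
Anti-diagonal: 63 + 53 + 41 + 51 = 208.

No — column 1 sums to 208 but column 3 sums to 209.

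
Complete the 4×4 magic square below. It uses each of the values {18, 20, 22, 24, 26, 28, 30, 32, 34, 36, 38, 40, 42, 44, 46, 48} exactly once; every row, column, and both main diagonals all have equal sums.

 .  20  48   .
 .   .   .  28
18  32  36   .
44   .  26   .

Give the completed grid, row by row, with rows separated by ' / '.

The 16 entries sum to 528, so each line sums to 528/4 = 132.
From row 3, 132 − (18 + 32 + 36) gives (3,4) = 46.
Column 3 must total 132; the given cells sum to 110, so (2,3) = 22.
Anti-diagonal must total 132; the given cells sum to 98, so (1,4) = 34.
Row 1 needs 132; the known cells sum to 102, so (1,1) = 30.
Using column 1: 30 + 18 + 44 + ? → (2,1) = 132 − 92 = 40.
The remaining cell in column 4 is (4,4) = 132 − 108 = 24.
Main diagonal must total 132; the given cells sum to 90, so (2,2) = 42.
The remaining cell in row 4 is (4,2) = 132 − 94 = 38.

30 20 48 34 / 40 42 22 28 / 18 32 36 46 / 44 38 26 24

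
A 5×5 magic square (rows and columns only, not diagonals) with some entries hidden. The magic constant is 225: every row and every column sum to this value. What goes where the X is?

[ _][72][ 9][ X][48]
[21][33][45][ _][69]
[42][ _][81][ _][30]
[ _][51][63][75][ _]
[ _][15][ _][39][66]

The remaining cell in row 2 is (2,4) = 225 − 168 = 57.
Column 2 needs 225; the known cells sum to 171, so (3,2) = 54.
Column 3 needs 225; the known cells sum to 198, so (5,3) = 27.
Column 5: 48 + 69 + 30 + 66 + ? = 225, so (4,5) = 12.
Using row 3: 42 + 54 + 81 + 30 + ? → (3,4) = 225 − 207 = 18.
Row 4 must total 225; the given cells sum to 201, so (4,1) = 24.
From row 5, 225 − (15 + 27 + 39 + 66) gives (5,1) = 78.
Column 1: 21 + 42 + 24 + 78 + ? = 225, so (1,1) = 60.
Column 4 needs 225; the known cells sum to 189, so (1,4) = 36.

36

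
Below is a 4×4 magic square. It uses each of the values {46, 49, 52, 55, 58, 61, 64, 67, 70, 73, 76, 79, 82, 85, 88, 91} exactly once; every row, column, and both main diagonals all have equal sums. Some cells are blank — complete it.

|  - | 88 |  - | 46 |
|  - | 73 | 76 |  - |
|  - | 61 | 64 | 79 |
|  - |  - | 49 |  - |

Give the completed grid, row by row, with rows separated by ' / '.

55 88 85 46 / 58 73 76 67 / 70 61 64 79 / 91 52 49 82

The 16 entries sum to 1096, so each line sums to 1096/4 = 274.
From row 3, 274 − (61 + 64 + 79) gives (3,1) = 70.
From column 2, 274 − (88 + 73 + 61) gives (4,2) = 52.
Column 3: 76 + 64 + 49 + ? = 274, so (1,3) = 85.
Anti-diagonal must total 274; the given cells sum to 183, so (4,1) = 91.
Row 1 must total 274; the given cells sum to 219, so (1,1) = 55.
Using row 4: 91 + 52 + 49 + ? → (4,4) = 274 − 192 = 82.
From column 1, 274 − (55 + 70 + 91) gives (2,1) = 58.
Column 4: 46 + 79 + 82 + ? = 274, so (2,4) = 67.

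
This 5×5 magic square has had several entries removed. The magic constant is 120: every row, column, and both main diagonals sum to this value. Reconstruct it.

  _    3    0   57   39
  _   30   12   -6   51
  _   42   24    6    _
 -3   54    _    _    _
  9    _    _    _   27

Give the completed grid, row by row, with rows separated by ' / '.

21 3 0 57 39 / 33 30 12 -6 51 / 60 42 24 6 -12 / -3 54 36 18 15 / 9 -9 48 45 27

Using row 1: 3 + 0 + 57 + 39 + ? → (1,1) = 120 − 99 = 21.
Row 2 needs 120; the known cells sum to 87, so (2,1) = 33.
Column 1 needs 120; the known cells sum to 60, so (3,1) = 60.
Column 2 needs 120; the known cells sum to 129, so (5,2) = -9.
From main diagonal, 120 − (21 + 30 + 24 + 27) gives (4,4) = 18.
Using row 3: 60 + 42 + 24 + 6 + ? → (3,5) = 120 − 132 = -12.
The remaining cell in column 4 is (5,4) = 120 − 75 = 45.
Using column 5: 39 + 51 + (-12) + 27 + ? → (4,5) = 120 − 105 = 15.
Row 4 needs 120; the known cells sum to 84, so (4,3) = 36.
From row 5, 120 − (9 + (-9) + 45 + 27) gives (5,3) = 48.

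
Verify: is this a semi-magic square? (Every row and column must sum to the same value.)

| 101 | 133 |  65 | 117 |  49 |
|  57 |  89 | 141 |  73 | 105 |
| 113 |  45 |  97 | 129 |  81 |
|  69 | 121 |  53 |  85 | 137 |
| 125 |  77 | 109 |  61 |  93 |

Row 1: 101 + 133 + 65 + 117 + 49 = 465.
Row 2: 57 + 89 + 141 + 73 + 105 = 465.
Row 3: 113 + 45 + 97 + 129 + 81 = 465.
Row 4: 69 + 121 + 53 + 85 + 137 = 465.
Row 5: 125 + 77 + 109 + 61 + 93 = 465.
Column 1: 101 + 57 + 113 + 69 + 125 = 465.
Column 2: 133 + 89 + 45 + 121 + 77 = 465.
Column 3: 65 + 141 + 97 + 53 + 109 = 465.
Column 4: 117 + 73 + 129 + 85 + 61 = 465.
Column 5: 49 + 105 + 81 + 137 + 93 = 465.
All lines sum to 465.

Yes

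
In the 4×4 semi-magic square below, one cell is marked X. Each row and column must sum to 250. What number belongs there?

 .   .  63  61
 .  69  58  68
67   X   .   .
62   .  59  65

Using row 2: 69 + 58 + 68 + ? → (2,1) = 250 − 195 = 55.
Using row 4: 62 + 59 + 65 + ? → (4,2) = 250 − 186 = 64.
Using column 1: 55 + 67 + 62 + ? → (1,1) = 250 − 184 = 66.
The remaining cell in column 3 is (3,3) = 250 − 180 = 70.
Using column 4: 61 + 68 + 65 + ? → (3,4) = 250 − 194 = 56.
The remaining cell in row 1 is (1,2) = 250 − 190 = 60.
Row 3 must total 250; the given cells sum to 193, so (3,2) = 57.

57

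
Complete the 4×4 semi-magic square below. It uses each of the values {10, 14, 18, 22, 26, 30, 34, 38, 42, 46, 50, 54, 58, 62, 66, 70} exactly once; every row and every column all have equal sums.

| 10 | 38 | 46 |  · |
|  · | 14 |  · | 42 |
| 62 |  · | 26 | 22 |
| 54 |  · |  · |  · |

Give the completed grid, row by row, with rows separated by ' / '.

The 16 entries sum to 640, so each line sums to 640/4 = 160.
The remaining cell in row 1 is (1,4) = 160 − 94 = 66.
From row 3, 160 − (62 + 26 + 22) gives (3,2) = 50.
The remaining cell in column 1 is (2,1) = 160 − 126 = 34.
From column 2, 160 − (38 + 14 + 50) gives (4,2) = 58.
From column 4, 160 − (66 + 42 + 22) gives (4,4) = 30.
Row 2 must total 160; the given cells sum to 90, so (2,3) = 70.
Row 4: 54 + 58 + 30 + ? = 160, so (4,3) = 18.

10 38 46 66 / 34 14 70 42 / 62 50 26 22 / 54 58 18 30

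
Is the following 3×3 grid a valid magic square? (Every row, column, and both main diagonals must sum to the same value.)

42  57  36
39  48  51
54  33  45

No — row 1 sums to 135 but column 2 sums to 138.

Row 1: 42 + 57 + 36 = 135.
Row 2: 39 + 48 + 51 = 138.
Row 3: 54 + 33 + 45 = 132.
Column 1: 42 + 39 + 54 = 135.
Column 2: 57 + 48 + 33 = 138.
Column 3: 36 + 51 + 45 = 132.
Main diagonal: 42 + 48 + 45 = 135.
Anti-diagonal: 36 + 48 + 54 = 138.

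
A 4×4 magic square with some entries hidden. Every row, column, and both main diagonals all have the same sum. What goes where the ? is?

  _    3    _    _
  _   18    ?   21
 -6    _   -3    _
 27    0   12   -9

6

Row 4 is complete and sums to 30; that is the magic constant.
Column 2 must total 30; the given cells sum to 21, so (3,2) = 9.
Using main diagonal: 18 + (-3) + (-9) + ? → (1,1) = 30 − 6 = 24.
From row 3, 30 − (-6 + 9 + (-3)) gives (3,4) = 30.
Using column 1: 24 + (-6) + 27 + ? → (2,1) = 30 − 45 = -15.
The remaining cell in column 4 is (1,4) = 30 − 42 = -12.
Anti-diagonal needs 30; the known cells sum to 24, so (2,3) = 6.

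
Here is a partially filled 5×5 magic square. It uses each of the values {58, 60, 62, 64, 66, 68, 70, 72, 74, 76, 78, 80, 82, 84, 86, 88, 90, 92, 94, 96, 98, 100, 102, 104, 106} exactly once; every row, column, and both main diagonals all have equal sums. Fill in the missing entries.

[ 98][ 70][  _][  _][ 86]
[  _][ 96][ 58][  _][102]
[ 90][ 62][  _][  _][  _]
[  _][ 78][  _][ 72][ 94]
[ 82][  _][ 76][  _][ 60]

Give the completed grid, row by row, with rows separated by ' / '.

The 25 entries sum to 2050, so each line sums to 2050/5 = 410.
Using column 2: 70 + 96 + 62 + 78 + ? → (5,2) = 410 − 306 = 104.
The remaining cell in column 5 is (3,5) = 410 − 342 = 68.
From main diagonal, 410 − (98 + 96 + 72 + 60) gives (3,3) = 84.
The remaining cell in anti-diagonal is (2,4) = 410 − 330 = 80.
Row 2 needs 410; the known cells sum to 336, so (2,1) = 74.
Using row 3: 90 + 62 + 84 + 68 + ? → (3,4) = 410 − 304 = 106.
Row 5 needs 410; the known cells sum to 322, so (5,4) = 88.
Using column 1: 98 + 74 + 90 + 82 + ? → (4,1) = 410 − 344 = 66.
Using column 4: 80 + 106 + 72 + 88 + ? → (1,4) = 410 − 346 = 64.
Row 1: 98 + 70 + 64 + 86 + ? = 410, so (1,3) = 92.
From row 4, 410 − (66 + 78 + 72 + 94) gives (4,3) = 100.

98 70 92 64 86 / 74 96 58 80 102 / 90 62 84 106 68 / 66 78 100 72 94 / 82 104 76 88 60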